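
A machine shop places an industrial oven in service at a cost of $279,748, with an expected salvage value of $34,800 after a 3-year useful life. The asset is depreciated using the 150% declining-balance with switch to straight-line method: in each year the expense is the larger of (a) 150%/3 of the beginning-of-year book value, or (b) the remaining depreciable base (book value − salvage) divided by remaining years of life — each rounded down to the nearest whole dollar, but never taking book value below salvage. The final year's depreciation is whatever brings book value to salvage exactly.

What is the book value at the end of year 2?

$69,937

Depreciable base = $279,748 − $34,800 = $244,948.
Year 1: DB = ⌊$279,748 × 150%/3⌋ = $139,874; SL = ⌊$244,948/3⌋ = $81,649 → take DB $139,874. Book value $139,874.
Year 2: DB = ⌊$139,874 × 150%/3⌋ = $69,937; SL = ⌊$105,074/2⌋ = $52,537 → take DB $69,937. Book value $69,937.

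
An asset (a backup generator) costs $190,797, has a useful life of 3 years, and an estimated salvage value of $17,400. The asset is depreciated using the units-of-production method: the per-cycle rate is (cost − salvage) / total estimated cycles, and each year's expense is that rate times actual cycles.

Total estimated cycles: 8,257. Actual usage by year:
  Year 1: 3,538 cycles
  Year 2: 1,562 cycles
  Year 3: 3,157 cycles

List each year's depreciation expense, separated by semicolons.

Depreciable base = $190,797 − $17,400 = $173,397.
Rate = $173,397 / 8,257 cycles = $21 per cycle.
Year 1: 3,538 × $21 = $74,298. Book value $116,499.
Year 2: 1,562 × $21 = $32,802. Book value $83,697.
Year 3: 3,157 × $21 = $66,297. Book value $17,400.

$74,298; $32,802; $66,297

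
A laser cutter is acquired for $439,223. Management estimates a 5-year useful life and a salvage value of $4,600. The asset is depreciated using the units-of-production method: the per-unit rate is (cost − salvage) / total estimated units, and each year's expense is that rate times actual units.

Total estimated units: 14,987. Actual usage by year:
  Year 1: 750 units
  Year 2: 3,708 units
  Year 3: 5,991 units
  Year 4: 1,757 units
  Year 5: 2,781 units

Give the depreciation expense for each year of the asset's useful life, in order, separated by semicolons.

Depreciable base = $439,223 − $4,600 = $434,623.
Rate = $434,623 / 14,987 units = $29 per unit.
Year 1: 750 × $29 = $21,750. Book value $417,473.
Year 2: 3,708 × $29 = $107,532. Book value $309,941.
Year 3: 5,991 × $29 = $173,739. Book value $136,202.
Year 4: 1,757 × $29 = $50,953. Book value $85,249.
Year 5: 2,781 × $29 = $80,649. Book value $4,600.

$21,750; $107,532; $173,739; $50,953; $80,649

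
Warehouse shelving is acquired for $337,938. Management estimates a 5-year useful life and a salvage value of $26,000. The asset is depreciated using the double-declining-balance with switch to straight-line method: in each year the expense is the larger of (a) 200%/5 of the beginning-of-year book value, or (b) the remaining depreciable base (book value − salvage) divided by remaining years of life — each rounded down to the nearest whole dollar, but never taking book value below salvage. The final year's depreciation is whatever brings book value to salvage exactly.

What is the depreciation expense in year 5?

Depreciable base = $337,938 − $26,000 = $311,938.
Year 1: DB = ⌊$337,938 × 200%/5⌋ = $135,175; SL = ⌊$311,938/5⌋ = $62,387 → take DB $135,175. Book value $202,763.
Year 2: DB = ⌊$202,763 × 200%/5⌋ = $81,105; SL = ⌊$176,763/4⌋ = $44,190 → take DB $81,105. Book value $121,658.
Year 3: DB = ⌊$121,658 × 200%/5⌋ = $48,663; SL = ⌊$95,658/3⌋ = $31,886 → take DB $48,663. Book value $72,995.
Year 4: DB = ⌊$72,995 × 200%/5⌋ = $29,198; SL = ⌊$46,995/2⌋ = $23,497 → take DB $29,198. Book value $43,797.
Year 5 (final): $43,797 − $26,000 = $17,797. Book value $26,000.

$17,797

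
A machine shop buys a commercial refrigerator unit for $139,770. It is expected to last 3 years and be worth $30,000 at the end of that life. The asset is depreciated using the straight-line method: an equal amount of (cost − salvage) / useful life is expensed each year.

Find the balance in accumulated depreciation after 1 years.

$36,590

Depreciable base = $139,770 − $30,000 = $109,770.
Annual expense = $109,770 / 3 = $36,590.
End of year 1: book value $103,180.
Accumulated through year 1 = $139,770 − $103,180 = $36,590.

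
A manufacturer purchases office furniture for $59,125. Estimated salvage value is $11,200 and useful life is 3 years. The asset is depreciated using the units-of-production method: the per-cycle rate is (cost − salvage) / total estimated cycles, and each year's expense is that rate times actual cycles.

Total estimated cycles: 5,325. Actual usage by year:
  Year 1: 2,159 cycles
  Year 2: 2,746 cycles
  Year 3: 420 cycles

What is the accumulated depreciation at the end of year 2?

$44,145

Depreciable base = $59,125 − $11,200 = $47,925.
Rate = $47,925 / 5,325 cycles = $9 per cycle.
Year 1: 2,159 × $9 = $19,431. Book value $39,694.
Year 2: 2,746 × $9 = $24,714. Book value $14,980.
Accumulated through year 2 = $59,125 − $14,980 = $44,145.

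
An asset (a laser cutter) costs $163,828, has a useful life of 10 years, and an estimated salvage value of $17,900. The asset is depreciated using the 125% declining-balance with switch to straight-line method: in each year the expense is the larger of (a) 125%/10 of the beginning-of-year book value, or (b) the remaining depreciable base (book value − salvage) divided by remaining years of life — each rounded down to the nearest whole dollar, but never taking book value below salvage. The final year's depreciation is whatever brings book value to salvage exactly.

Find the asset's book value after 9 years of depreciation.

Depreciable base = $163,828 − $17,900 = $145,928.
Year 1: DB = ⌊$163,828 × 125%/10⌋ = $20,478; SL = ⌊$145,928/10⌋ = $14,592 → take DB $20,478. Book value $143,350.
Year 2: DB = ⌊$143,350 × 125%/10⌋ = $17,918; SL = ⌊$125,450/9⌋ = $13,938 → take DB $17,918. Book value $125,432.
Year 3: DB = ⌊$125,432 × 125%/10⌋ = $15,679; SL = ⌊$107,532/8⌋ = $13,441 → take DB $15,679. Book value $109,753.
Year 4: DB = ⌊$109,753 × 125%/10⌋ = $13,719; SL = ⌊$91,853/7⌋ = $13,121 → take DB $13,719. Book value $96,034.
Year 5: DB = ⌊$96,034 × 125%/10⌋ = $12,004; SL = ⌊$78,134/6⌋ = $13,022 → take SL $13,022. Book value $83,012.
Year 6: DB = ⌊$83,012 × 125%/10⌋ = $10,376; SL = ⌊$65,112/5⌋ = $13,022 → take SL $13,022. Book value $69,990.
Year 7: DB = ⌊$69,990 × 125%/10⌋ = $8,748; SL = ⌊$52,090/4⌋ = $13,022 → take SL $13,022. Book value $56,968.
Year 8: DB = ⌊$56,968 × 125%/10⌋ = $7,121; SL = ⌊$39,068/3⌋ = $13,022 → take SL $13,022. Book value $43,946.
Year 9: DB = ⌊$43,946 × 125%/10⌋ = $5,493; SL = ⌊$26,046/2⌋ = $13,023 → take SL $13,023. Book value $30,923.

$30,923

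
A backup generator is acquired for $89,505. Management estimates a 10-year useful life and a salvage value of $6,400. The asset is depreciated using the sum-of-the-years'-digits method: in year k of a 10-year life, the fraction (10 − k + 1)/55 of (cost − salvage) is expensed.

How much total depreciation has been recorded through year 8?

$78,572

Depreciable base = $89,505 − $6,400 = $83,105.
Sum of the years' digits = 10+9+8+7+6+5+4+3+2+1 = 55.
Year 1: $83,105 × 10/55 = $15,110. Book value $74,395.
Year 2: $83,105 × 9/55 = $13,599. Book value $60,796.
Year 3: $83,105 × 8/55 = $12,088. Book value $48,708.
Year 4: $83,105 × 7/55 = $10,577. Book value $38,131.
Year 5: $83,105 × 6/55 = $9,066. Book value $29,065.
Year 6: $83,105 × 5/55 = $7,555. Book value $21,510.
Year 7: $83,105 × 4/55 = $6,044. Book value $15,466.
Year 8: $83,105 × 3/55 = $4,533. Book value $10,933.
Accumulated through year 8 = $89,505 − $10,933 = $78,572.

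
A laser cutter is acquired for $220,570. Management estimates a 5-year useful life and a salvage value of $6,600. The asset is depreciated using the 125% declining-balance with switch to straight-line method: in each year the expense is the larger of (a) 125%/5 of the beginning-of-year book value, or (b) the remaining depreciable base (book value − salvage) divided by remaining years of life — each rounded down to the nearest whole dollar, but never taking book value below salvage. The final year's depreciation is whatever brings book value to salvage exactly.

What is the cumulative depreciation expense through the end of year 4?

Depreciable base = $220,570 − $6,600 = $213,970.
Year 1: DB = ⌊$220,570 × 125%/5⌋ = $55,142; SL = ⌊$213,970/5⌋ = $42,794 → take DB $55,142. Book value $165,428.
Year 2: DB = ⌊$165,428 × 125%/5⌋ = $41,357; SL = ⌊$158,828/4⌋ = $39,707 → take DB $41,357. Book value $124,071.
Year 3: DB = ⌊$124,071 × 125%/5⌋ = $31,017; SL = ⌊$117,471/3⌋ = $39,157 → take SL $39,157. Book value $84,914.
Year 4: DB = ⌊$84,914 × 125%/5⌋ = $21,228; SL = ⌊$78,314/2⌋ = $39,157 → take SL $39,157. Book value $45,757.
Accumulated through year 4 = $220,570 − $45,757 = $174,813.

$174,813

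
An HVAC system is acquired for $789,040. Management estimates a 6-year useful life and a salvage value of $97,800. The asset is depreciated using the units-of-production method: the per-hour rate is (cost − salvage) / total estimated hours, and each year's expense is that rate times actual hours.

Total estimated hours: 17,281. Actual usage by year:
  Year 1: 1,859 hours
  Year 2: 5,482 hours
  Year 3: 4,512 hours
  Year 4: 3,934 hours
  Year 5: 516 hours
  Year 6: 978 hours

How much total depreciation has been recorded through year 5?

$652,120

Depreciable base = $789,040 − $97,800 = $691,240.
Rate = $691,240 / 17,281 hours = $40 per hour.
Year 1: 1,859 × $40 = $74,360. Book value $714,680.
Year 2: 5,482 × $40 = $219,280. Book value $495,400.
Year 3: 4,512 × $40 = $180,480. Book value $314,920.
Year 4: 3,934 × $40 = $157,360. Book value $157,560.
Year 5: 516 × $40 = $20,640. Book value $136,920.
Accumulated through year 5 = $789,040 − $136,920 = $652,120.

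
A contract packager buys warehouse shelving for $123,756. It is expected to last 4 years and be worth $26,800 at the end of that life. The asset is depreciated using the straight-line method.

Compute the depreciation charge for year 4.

$24,239

Depreciable base = $123,756 − $26,800 = $96,956.
Annual expense = $96,956 / 4 = $24,239.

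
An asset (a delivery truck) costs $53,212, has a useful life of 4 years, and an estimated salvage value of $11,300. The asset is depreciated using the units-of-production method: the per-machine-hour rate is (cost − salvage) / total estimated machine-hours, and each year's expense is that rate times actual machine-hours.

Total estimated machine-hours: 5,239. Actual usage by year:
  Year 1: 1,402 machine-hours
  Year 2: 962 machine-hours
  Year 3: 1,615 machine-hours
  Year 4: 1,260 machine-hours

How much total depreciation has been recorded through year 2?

Depreciable base = $53,212 − $11,300 = $41,912.
Rate = $41,912 / 5,239 machine-hours = $8 per machine-hour.
Year 1: 1,402 × $8 = $11,216. Book value $41,996.
Year 2: 962 × $8 = $7,696. Book value $34,300.
Accumulated through year 2 = $53,212 − $34,300 = $18,912.

$18,912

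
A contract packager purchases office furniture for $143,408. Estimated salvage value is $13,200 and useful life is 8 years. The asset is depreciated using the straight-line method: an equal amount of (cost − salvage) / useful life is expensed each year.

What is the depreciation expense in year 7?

$16,276

Depreciable base = $143,408 − $13,200 = $130,208.
Annual expense = $130,208 / 8 = $16,276.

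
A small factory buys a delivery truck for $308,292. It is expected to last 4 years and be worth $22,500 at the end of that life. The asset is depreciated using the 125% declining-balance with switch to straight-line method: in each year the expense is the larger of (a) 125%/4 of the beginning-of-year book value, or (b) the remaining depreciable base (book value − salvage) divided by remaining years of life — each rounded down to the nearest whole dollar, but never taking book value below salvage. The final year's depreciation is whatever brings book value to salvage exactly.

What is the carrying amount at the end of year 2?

$145,717

Depreciable base = $308,292 − $22,500 = $285,792.
Year 1: DB = ⌊$308,292 × 125%/4⌋ = $96,341; SL = ⌊$285,792/4⌋ = $71,448 → take DB $96,341. Book value $211,951.
Year 2: DB = ⌊$211,951 × 125%/4⌋ = $66,234; SL = ⌊$189,451/3⌋ = $63,150 → take DB $66,234. Book value $145,717.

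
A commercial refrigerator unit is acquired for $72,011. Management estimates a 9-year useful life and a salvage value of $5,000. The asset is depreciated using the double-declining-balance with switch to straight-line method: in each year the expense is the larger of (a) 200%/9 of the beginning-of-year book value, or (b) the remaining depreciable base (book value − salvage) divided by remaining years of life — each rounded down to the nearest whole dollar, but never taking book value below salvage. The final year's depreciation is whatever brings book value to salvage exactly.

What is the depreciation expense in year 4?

Depreciable base = $72,011 − $5,000 = $67,011.
Year 1: DB = ⌊$72,011 × 200%/9⌋ = $16,002; SL = ⌊$67,011/9⌋ = $7,445 → take DB $16,002. Book value $56,009.
Year 2: DB = ⌊$56,009 × 200%/9⌋ = $12,446; SL = ⌊$51,009/8⌋ = $6,376 → take DB $12,446. Book value $43,563.
Year 3: DB = ⌊$43,563 × 200%/9⌋ = $9,680; SL = ⌊$38,563/7⌋ = $5,509 → take DB $9,680. Book value $33,883.
Year 4: DB = ⌊$33,883 × 200%/9⌋ = $7,529; SL = ⌊$28,883/6⌋ = $4,813 → take DB $7,529. Book value $26,354.

$7,529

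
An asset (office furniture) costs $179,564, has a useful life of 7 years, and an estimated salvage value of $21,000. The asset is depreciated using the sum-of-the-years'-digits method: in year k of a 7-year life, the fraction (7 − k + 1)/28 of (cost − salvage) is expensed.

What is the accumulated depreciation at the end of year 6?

Depreciable base = $179,564 − $21,000 = $158,564.
Sum of the years' digits = 7+6+5+4+3+2+1 = 28.
Year 1: $158,564 × 7/28 = $39,641. Book value $139,923.
Year 2: $158,564 × 6/28 = $33,978. Book value $105,945.
Year 3: $158,564 × 5/28 = $28,315. Book value $77,630.
Year 4: $158,564 × 4/28 = $22,652. Book value $54,978.
Year 5: $158,564 × 3/28 = $16,989. Book value $37,989.
Year 6: $158,564 × 2/28 = $11,326. Book value $26,663.
Accumulated through year 6 = $179,564 − $26,663 = $152,901.

$152,901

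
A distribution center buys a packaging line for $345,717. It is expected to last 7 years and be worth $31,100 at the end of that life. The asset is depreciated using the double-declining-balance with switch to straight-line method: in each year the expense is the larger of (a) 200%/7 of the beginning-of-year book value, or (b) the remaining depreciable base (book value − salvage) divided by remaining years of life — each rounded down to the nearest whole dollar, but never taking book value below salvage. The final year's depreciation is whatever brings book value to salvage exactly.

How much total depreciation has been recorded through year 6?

Depreciable base = $345,717 − $31,100 = $314,617.
Year 1: DB = ⌊$345,717 × 200%/7⌋ = $98,776; SL = ⌊$314,617/7⌋ = $44,945 → take DB $98,776. Book value $246,941.
Year 2: DB = ⌊$246,941 × 200%/7⌋ = $70,554; SL = ⌊$215,841/6⌋ = $35,973 → take DB $70,554. Book value $176,387.
Year 3: DB = ⌊$176,387 × 200%/7⌋ = $50,396; SL = ⌊$145,287/5⌋ = $29,057 → take DB $50,396. Book value $125,991.
Year 4: DB = ⌊$125,991 × 200%/7⌋ = $35,997; SL = ⌊$94,891/4⌋ = $23,722 → take DB $35,997. Book value $89,994.
Year 5: DB = ⌊$89,994 × 200%/7⌋ = $25,712; SL = ⌊$58,894/3⌋ = $19,631 → take DB $25,712. Book value $64,282.
Year 6: DB = ⌊$64,282 × 200%/7⌋ = $18,366; SL = ⌊$33,182/2⌋ = $16,591 → take DB $18,366. Book value $45,916.
Accumulated through year 6 = $345,717 − $45,916 = $299,801.

$299,801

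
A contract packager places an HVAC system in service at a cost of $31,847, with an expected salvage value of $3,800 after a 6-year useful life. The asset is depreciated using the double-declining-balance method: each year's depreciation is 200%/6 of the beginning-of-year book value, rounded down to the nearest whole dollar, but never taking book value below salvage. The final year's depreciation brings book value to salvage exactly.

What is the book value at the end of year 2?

$14,155

Depreciable base = $31,847 − $3,800 = $28,047.
Year 1: ⌊$31,847 × 200%/6⌋ = $10,615. Book value $21,232.
Year 2: ⌊$21,232 × 200%/6⌋ = $7,077. Book value $14,155.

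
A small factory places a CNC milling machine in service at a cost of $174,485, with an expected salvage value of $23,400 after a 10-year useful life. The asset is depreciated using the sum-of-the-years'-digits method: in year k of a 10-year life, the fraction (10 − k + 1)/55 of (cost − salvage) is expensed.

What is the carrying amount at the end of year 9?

Depreciable base = $174,485 − $23,400 = $151,085.
Sum of the years' digits = 10+9+8+7+6+5+4+3+2+1 = 55.
Year 1: $151,085 × 10/55 = $27,470. Book value $147,015.
Year 2: $151,085 × 9/55 = $24,723. Book value $122,292.
Year 3: $151,085 × 8/55 = $21,976. Book value $100,316.
Year 4: $151,085 × 7/55 = $19,229. Book value $81,087.
Year 5: $151,085 × 6/55 = $16,482. Book value $64,605.
Year 6: $151,085 × 5/55 = $13,735. Book value $50,870.
Year 7: $151,085 × 4/55 = $10,988. Book value $39,882.
Year 8: $151,085 × 3/55 = $8,241. Book value $31,641.
Year 9: $151,085 × 2/55 = $5,494. Book value $26,147.

$26,147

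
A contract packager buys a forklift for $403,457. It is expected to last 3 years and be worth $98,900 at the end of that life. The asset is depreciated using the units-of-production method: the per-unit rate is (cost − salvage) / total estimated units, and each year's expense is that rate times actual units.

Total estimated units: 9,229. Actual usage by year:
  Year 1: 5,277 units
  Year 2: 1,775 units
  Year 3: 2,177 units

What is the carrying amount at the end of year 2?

Depreciable base = $403,457 − $98,900 = $304,557.
Rate = $304,557 / 9,229 units = $33 per unit.
Year 1: 5,277 × $33 = $174,141. Book value $229,316.
Year 2: 1,775 × $33 = $58,575. Book value $170,741.

$170,741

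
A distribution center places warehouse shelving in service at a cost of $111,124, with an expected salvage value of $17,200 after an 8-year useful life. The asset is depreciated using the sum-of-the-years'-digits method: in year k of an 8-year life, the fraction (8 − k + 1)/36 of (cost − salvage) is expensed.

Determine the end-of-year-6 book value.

Depreciable base = $111,124 − $17,200 = $93,924.
Sum of the years' digits = 8+7+6+5+4+3+2+1 = 36.
Year 1: $93,924 × 8/36 = $20,872. Book value $90,252.
Year 2: $93,924 × 7/36 = $18,263. Book value $71,989.
Year 3: $93,924 × 6/36 = $15,654. Book value $56,335.
Year 4: $93,924 × 5/36 = $13,045. Book value $43,290.
Year 5: $93,924 × 4/36 = $10,436. Book value $32,854.
Year 6: $93,924 × 3/36 = $7,827. Book value $25,027.

$25,027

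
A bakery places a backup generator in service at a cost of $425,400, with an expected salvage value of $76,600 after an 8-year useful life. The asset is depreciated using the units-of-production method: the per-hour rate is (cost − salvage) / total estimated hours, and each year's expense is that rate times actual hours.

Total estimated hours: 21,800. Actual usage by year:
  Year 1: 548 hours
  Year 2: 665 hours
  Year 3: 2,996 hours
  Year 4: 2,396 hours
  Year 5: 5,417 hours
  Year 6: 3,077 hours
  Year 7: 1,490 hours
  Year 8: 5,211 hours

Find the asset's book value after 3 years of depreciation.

Depreciable base = $425,400 − $76,600 = $348,800.
Rate = $348,800 / 21,800 hours = $16 per hour.
Year 1: 548 × $16 = $8,768. Book value $416,632.
Year 2: 665 × $16 = $10,640. Book value $405,992.
Year 3: 2,996 × $16 = $47,936. Book value $358,056.

$358,056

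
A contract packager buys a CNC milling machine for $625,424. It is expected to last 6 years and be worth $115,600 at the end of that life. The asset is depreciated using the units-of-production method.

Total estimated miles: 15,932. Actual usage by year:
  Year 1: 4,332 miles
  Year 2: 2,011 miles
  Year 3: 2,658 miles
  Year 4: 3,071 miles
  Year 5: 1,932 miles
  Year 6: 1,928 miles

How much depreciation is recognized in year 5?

$61,824

Depreciable base = $625,424 − $115,600 = $509,824.
Rate = $509,824 / 15,932 miles = $32 per mile.
Year 1: 4,332 × $32 = $138,624. Book value $486,800.
Year 2: 2,011 × $32 = $64,352. Book value $422,448.
Year 3: 2,658 × $32 = $85,056. Book value $337,392.
Year 4: 3,071 × $32 = $98,272. Book value $239,120.
Year 5: 1,932 × $32 = $61,824. Book value $177,296.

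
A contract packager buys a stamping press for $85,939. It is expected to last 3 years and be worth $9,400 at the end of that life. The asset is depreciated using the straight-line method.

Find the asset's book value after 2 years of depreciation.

$34,913

Depreciable base = $85,939 − $9,400 = $76,539.
Annual expense = $76,539 / 3 = $25,513.
End of year 1: book value $60,426.
End of year 2: book value $34,913.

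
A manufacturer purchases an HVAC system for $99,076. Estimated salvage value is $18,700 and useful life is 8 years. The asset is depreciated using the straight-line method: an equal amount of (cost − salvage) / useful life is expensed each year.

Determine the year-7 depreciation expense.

$10,047

Depreciable base = $99,076 − $18,700 = $80,376.
Annual expense = $80,376 / 8 = $10,047.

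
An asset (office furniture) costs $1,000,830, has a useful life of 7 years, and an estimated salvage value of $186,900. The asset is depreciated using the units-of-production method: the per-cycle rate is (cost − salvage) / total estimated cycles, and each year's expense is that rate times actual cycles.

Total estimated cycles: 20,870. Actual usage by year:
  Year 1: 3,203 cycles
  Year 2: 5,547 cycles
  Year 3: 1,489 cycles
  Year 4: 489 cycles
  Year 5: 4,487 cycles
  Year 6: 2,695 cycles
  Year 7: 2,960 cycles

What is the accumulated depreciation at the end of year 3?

$399,321

Depreciable base = $1,000,830 − $186,900 = $813,930.
Rate = $813,930 / 20,870 cycles = $39 per cycle.
Year 1: 3,203 × $39 = $124,917. Book value $875,913.
Year 2: 5,547 × $39 = $216,333. Book value $659,580.
Year 3: 1,489 × $39 = $58,071. Book value $601,509.
Accumulated through year 3 = $1,000,830 − $601,509 = $399,321.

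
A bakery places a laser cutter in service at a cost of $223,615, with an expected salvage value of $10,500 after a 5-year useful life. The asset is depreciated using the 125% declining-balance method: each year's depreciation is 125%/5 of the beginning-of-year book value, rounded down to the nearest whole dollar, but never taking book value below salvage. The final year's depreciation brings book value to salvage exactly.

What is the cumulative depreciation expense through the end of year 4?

$152,861

Depreciable base = $223,615 − $10,500 = $213,115.
Year 1: ⌊$223,615 × 125%/5⌋ = $55,903. Book value $167,712.
Year 2: ⌊$167,712 × 125%/5⌋ = $41,928. Book value $125,784.
Year 3: ⌊$125,784 × 125%/5⌋ = $31,446. Book value $94,338.
Year 4: ⌊$94,338 × 125%/5⌋ = $23,584. Book value $70,754.
Accumulated through year 4 = $223,615 − $70,754 = $152,861.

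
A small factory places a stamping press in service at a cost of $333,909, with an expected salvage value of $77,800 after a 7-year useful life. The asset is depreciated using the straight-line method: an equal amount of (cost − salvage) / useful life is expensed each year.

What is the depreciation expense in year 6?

$36,587

Depreciable base = $333,909 − $77,800 = $256,109.
Annual expense = $256,109 / 7 = $36,587.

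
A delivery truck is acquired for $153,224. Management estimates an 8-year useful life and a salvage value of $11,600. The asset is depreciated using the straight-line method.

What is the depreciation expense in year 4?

Depreciable base = $153,224 − $11,600 = $141,624.
Annual expense = $141,624 / 8 = $17,703.

$17,703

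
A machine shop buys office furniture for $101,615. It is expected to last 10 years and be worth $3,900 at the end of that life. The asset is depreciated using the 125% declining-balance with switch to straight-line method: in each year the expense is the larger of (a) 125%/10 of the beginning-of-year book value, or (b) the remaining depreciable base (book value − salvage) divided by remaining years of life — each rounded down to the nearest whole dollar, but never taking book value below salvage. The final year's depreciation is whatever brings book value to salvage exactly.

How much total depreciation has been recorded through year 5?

Depreciable base = $101,615 − $3,900 = $97,715.
Year 1: DB = ⌊$101,615 × 125%/10⌋ = $12,701; SL = ⌊$97,715/10⌋ = $9,771 → take DB $12,701. Book value $88,914.
Year 2: DB = ⌊$88,914 × 125%/10⌋ = $11,114; SL = ⌊$85,014/9⌋ = $9,446 → take DB $11,114. Book value $77,800.
Year 3: DB = ⌊$77,800 × 125%/10⌋ = $9,725; SL = ⌊$73,900/8⌋ = $9,237 → take DB $9,725. Book value $68,075.
Year 4: DB = ⌊$68,075 × 125%/10⌋ = $8,509; SL = ⌊$64,175/7⌋ = $9,167 → take SL $9,167. Book value $58,908.
Year 5: DB = ⌊$58,908 × 125%/10⌋ = $7,363; SL = ⌊$55,008/6⌋ = $9,168 → take SL $9,168. Book value $49,740.
Accumulated through year 5 = $101,615 − $49,740 = $51,875.

$51,875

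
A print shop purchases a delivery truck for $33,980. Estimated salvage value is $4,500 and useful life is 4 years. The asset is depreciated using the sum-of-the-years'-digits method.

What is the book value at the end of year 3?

$7,448

Depreciable base = $33,980 − $4,500 = $29,480.
Sum of the years' digits = 4+3+2+1 = 10.
Year 1: $29,480 × 4/10 = $11,792. Book value $22,188.
Year 2: $29,480 × 3/10 = $8,844. Book value $13,344.
Year 3: $29,480 × 2/10 = $5,896. Book value $7,448.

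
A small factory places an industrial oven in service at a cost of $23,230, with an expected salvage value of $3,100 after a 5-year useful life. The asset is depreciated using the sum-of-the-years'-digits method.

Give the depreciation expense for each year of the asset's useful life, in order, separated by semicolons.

Depreciable base = $23,230 − $3,100 = $20,130.
Sum of the years' digits = 5+4+3+2+1 = 15.
Year 1: $20,130 × 5/15 = $6,710. Book value $16,520.
Year 2: $20,130 × 4/15 = $5,368. Book value $11,152.
Year 3: $20,130 × 3/15 = $4,026. Book value $7,126.
Year 4: $20,130 × 2/15 = $2,684. Book value $4,442.
Year 5: $20,130 × 1/15 = $1,342. Book value $3,100.

$6,710; $5,368; $4,026; $2,684; $1,342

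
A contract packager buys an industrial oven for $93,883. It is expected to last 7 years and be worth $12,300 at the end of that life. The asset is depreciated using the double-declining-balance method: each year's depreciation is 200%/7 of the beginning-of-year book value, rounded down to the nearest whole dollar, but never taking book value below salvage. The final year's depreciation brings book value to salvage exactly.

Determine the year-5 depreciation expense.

$6,982

Depreciable base = $93,883 − $12,300 = $81,583.
Year 1: ⌊$93,883 × 200%/7⌋ = $26,823. Book value $67,060.
Year 2: ⌊$67,060 × 200%/7⌋ = $19,160. Book value $47,900.
Year 3: ⌊$47,900 × 200%/7⌋ = $13,685. Book value $34,215.
Year 4: ⌊$34,215 × 200%/7⌋ = $9,775. Book value $24,440.
Year 5: ⌊$24,440 × 200%/7⌋ = $6,982. Book value $17,458.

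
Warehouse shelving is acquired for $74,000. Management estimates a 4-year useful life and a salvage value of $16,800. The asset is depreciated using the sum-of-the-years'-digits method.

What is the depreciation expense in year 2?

Depreciable base = $74,000 − $16,800 = $57,200.
Sum of the years' digits = 4+3+2+1 = 10.
Year 1: $57,200 × 4/10 = $22,880. Book value $51,120.
Year 2: $57,200 × 3/10 = $17,160. Book value $33,960.

$17,160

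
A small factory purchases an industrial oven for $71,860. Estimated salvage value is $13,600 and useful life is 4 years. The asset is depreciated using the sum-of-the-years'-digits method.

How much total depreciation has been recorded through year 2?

$40,782

Depreciable base = $71,860 − $13,600 = $58,260.
Sum of the years' digits = 4+3+2+1 = 10.
Year 1: $58,260 × 4/10 = $23,304. Book value $48,556.
Year 2: $58,260 × 3/10 = $17,478. Book value $31,078.
Accumulated through year 2 = $71,860 − $31,078 = $40,782.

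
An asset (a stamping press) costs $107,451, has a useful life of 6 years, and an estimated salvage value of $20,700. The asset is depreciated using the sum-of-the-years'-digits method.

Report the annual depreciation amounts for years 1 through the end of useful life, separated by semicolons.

$24,786; $20,655; $16,524; $12,393; $8,262; $4,131

Depreciable base = $107,451 − $20,700 = $86,751.
Sum of the years' digits = 6+5+4+3+2+1 = 21.
Year 1: $86,751 × 6/21 = $24,786. Book value $82,665.
Year 2: $86,751 × 5/21 = $20,655. Book value $62,010.
Year 3: $86,751 × 4/21 = $16,524. Book value $45,486.
Year 4: $86,751 × 3/21 = $12,393. Book value $33,093.
Year 5: $86,751 × 2/21 = $8,262. Book value $24,831.
Year 6: $86,751 × 1/21 = $4,131. Book value $20,700.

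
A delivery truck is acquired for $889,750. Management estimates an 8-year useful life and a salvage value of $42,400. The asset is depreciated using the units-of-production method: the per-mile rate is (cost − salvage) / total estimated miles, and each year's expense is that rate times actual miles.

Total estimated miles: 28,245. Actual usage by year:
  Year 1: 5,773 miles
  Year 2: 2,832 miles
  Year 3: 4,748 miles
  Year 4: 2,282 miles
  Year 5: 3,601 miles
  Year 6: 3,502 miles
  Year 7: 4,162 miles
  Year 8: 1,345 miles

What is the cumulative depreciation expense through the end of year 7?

$807,000

Depreciable base = $889,750 − $42,400 = $847,350.
Rate = $847,350 / 28,245 miles = $30 per mile.
Year 1: 5,773 × $30 = $173,190. Book value $716,560.
Year 2: 2,832 × $30 = $84,960. Book value $631,600.
Year 3: 4,748 × $30 = $142,440. Book value $489,160.
Year 4: 2,282 × $30 = $68,460. Book value $420,700.
Year 5: 3,601 × $30 = $108,030. Book value $312,670.
Year 6: 3,502 × $30 = $105,060. Book value $207,610.
Year 7: 4,162 × $30 = $124,860. Book value $82,750.
Accumulated through year 7 = $889,750 − $82,750 = $807,000.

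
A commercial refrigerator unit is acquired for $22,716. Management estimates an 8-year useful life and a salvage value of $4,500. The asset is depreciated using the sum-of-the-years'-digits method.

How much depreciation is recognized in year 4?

$2,530

Depreciable base = $22,716 − $4,500 = $18,216.
Sum of the years' digits = 8+7+6+5+4+3+2+1 = 36.
Year 1: $18,216 × 8/36 = $4,048. Book value $18,668.
Year 2: $18,216 × 7/36 = $3,542. Book value $15,126.
Year 3: $18,216 × 6/36 = $3,036. Book value $12,090.
Year 4: $18,216 × 5/36 = $2,530. Book value $9,560.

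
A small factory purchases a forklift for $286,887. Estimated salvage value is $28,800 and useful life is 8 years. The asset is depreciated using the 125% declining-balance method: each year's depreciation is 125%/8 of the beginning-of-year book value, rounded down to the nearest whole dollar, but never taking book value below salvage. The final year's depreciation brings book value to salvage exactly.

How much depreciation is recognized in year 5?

Depreciable base = $286,887 − $28,800 = $258,087.
Year 1: ⌊$286,887 × 125%/8⌋ = $44,826. Book value $242,061.
Year 2: ⌊$242,061 × 125%/8⌋ = $37,822. Book value $204,239.
Year 3: ⌊$204,239 × 125%/8⌋ = $31,912. Book value $172,327.
Year 4: ⌊$172,327 × 125%/8⌋ = $26,926. Book value $145,401.
Year 5: ⌊$145,401 × 125%/8⌋ = $22,718. Book value $122,683.

$22,718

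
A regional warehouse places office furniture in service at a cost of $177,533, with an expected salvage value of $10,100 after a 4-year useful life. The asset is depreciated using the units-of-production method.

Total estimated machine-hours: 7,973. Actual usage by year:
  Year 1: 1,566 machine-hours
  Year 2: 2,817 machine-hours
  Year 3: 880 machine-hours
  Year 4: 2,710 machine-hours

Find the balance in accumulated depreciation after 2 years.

$92,043

Depreciable base = $177,533 − $10,100 = $167,433.
Rate = $167,433 / 7,973 machine-hours = $21 per machine-hour.
Year 1: 1,566 × $21 = $32,886. Book value $144,647.
Year 2: 2,817 × $21 = $59,157. Book value $85,490.
Accumulated through year 2 = $177,533 − $85,490 = $92,043.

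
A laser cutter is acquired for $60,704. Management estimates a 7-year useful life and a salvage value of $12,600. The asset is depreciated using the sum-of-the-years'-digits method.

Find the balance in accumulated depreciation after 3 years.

$30,924

Depreciable base = $60,704 − $12,600 = $48,104.
Sum of the years' digits = 7+6+5+4+3+2+1 = 28.
Year 1: $48,104 × 7/28 = $12,026. Book value $48,678.
Year 2: $48,104 × 6/28 = $10,308. Book value $38,370.
Year 3: $48,104 × 5/28 = $8,590. Book value $29,780.
Accumulated through year 3 = $60,704 − $29,780 = $30,924.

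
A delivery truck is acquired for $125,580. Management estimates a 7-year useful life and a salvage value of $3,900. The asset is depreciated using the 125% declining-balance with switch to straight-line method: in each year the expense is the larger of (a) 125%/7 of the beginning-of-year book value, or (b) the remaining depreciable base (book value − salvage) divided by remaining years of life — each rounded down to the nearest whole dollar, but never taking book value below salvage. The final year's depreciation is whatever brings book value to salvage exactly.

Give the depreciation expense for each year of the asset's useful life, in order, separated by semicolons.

Depreciable base = $125,580 − $3,900 = $121,680.
Year 1: DB = ⌊$125,580 × 125%/7⌋ = $22,425; SL = ⌊$121,680/7⌋ = $17,382 → take DB $22,425. Book value $103,155.
Year 2: DB = ⌊$103,155 × 125%/7⌋ = $18,420; SL = ⌊$99,255/6⌋ = $16,542 → take DB $18,420. Book value $84,735.
Year 3: DB = ⌊$84,735 × 125%/7⌋ = $15,131; SL = ⌊$80,835/5⌋ = $16,167 → take SL $16,167. Book value $68,568.
Year 4: DB = ⌊$68,568 × 125%/7⌋ = $12,244; SL = ⌊$64,668/4⌋ = $16,167 → take SL $16,167. Book value $52,401.
Year 5: DB = ⌊$52,401 × 125%/7⌋ = $9,357; SL = ⌊$48,501/3⌋ = $16,167 → take SL $16,167. Book value $36,234.
Year 6: DB = ⌊$36,234 × 125%/7⌋ = $6,470; SL = ⌊$32,334/2⌋ = $16,167 → take SL $16,167. Book value $20,067.
Year 7 (final): $20,067 − $3,900 = $16,167. Book value $3,900.

$22,425; $18,420; $16,167; $16,167; $16,167; $16,167; $16,167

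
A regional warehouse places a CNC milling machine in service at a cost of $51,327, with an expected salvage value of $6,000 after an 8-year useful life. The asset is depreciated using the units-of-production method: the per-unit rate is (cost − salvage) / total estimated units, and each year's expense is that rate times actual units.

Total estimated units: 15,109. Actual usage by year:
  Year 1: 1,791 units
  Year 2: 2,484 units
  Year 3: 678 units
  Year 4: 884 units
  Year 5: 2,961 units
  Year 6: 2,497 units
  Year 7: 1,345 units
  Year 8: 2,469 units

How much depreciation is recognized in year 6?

$7,491

Depreciable base = $51,327 − $6,000 = $45,327.
Rate = $45,327 / 15,109 units = $3 per unit.
Year 1: 1,791 × $3 = $5,373. Book value $45,954.
Year 2: 2,484 × $3 = $7,452. Book value $38,502.
Year 3: 678 × $3 = $2,034. Book value $36,468.
Year 4: 884 × $3 = $2,652. Book value $33,816.
Year 5: 2,961 × $3 = $8,883. Book value $24,933.
Year 6: 2,497 × $3 = $7,491. Book value $17,442.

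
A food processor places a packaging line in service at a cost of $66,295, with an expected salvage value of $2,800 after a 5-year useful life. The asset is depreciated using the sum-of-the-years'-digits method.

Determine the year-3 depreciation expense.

$12,699

Depreciable base = $66,295 − $2,800 = $63,495.
Sum of the years' digits = 5+4+3+2+1 = 15.
Year 1: $63,495 × 5/15 = $21,165. Book value $45,130.
Year 2: $63,495 × 4/15 = $16,932. Book value $28,198.
Year 3: $63,495 × 3/15 = $12,699. Book value $15,499.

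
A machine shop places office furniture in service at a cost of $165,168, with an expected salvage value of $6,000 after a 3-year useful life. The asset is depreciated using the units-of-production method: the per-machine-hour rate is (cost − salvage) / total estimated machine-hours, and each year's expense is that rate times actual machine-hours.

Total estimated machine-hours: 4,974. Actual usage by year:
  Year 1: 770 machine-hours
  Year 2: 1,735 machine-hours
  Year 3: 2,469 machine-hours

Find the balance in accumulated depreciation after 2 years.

$80,160

Depreciable base = $165,168 − $6,000 = $159,168.
Rate = $159,168 / 4,974 machine-hours = $32 per machine-hour.
Year 1: 770 × $32 = $24,640. Book value $140,528.
Year 2: 1,735 × $32 = $55,520. Book value $85,008.
Accumulated through year 2 = $165,168 − $85,008 = $80,160.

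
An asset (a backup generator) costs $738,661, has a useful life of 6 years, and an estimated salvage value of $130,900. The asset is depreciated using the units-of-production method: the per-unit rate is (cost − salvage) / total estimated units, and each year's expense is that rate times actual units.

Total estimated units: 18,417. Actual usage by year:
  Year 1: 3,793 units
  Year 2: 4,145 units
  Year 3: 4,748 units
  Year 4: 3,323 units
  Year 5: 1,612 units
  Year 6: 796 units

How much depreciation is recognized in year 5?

Depreciable base = $738,661 − $130,900 = $607,761.
Rate = $607,761 / 18,417 units = $33 per unit.
Year 1: 3,793 × $33 = $125,169. Book value $613,492.
Year 2: 4,145 × $33 = $136,785. Book value $476,707.
Year 3: 4,748 × $33 = $156,684. Book value $320,023.
Year 4: 3,323 × $33 = $109,659. Book value $210,364.
Year 5: 1,612 × $33 = $53,196. Book value $157,168.

$53,196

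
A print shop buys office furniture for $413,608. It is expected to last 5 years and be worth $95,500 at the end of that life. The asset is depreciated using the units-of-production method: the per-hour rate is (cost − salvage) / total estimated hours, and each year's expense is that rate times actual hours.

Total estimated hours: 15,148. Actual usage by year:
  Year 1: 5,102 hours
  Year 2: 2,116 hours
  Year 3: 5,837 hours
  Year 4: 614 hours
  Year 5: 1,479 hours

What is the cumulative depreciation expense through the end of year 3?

$274,155

Depreciable base = $413,608 − $95,500 = $318,108.
Rate = $318,108 / 15,148 hours = $21 per hour.
Year 1: 5,102 × $21 = $107,142. Book value $306,466.
Year 2: 2,116 × $21 = $44,436. Book value $262,030.
Year 3: 5,837 × $21 = $122,577. Book value $139,453.
Accumulated through year 3 = $413,608 − $139,453 = $274,155.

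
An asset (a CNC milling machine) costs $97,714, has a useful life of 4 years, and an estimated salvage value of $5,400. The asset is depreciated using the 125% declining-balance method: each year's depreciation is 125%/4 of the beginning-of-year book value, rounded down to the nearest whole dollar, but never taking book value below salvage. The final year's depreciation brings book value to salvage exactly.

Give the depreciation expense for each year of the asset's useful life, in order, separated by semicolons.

Depreciable base = $97,714 − $5,400 = $92,314.
Year 1: ⌊$97,714 × 125%/4⌋ = $30,535. Book value $67,179.
Year 2: ⌊$67,179 × 125%/4⌋ = $20,993. Book value $46,186.
Year 3: ⌊$46,186 × 125%/4⌋ = $14,433. Book value $31,753.
Year 4 (final): $31,753 − $5,400 = $26,353. Book value $5,400.

$30,535; $20,993; $14,433; $26,353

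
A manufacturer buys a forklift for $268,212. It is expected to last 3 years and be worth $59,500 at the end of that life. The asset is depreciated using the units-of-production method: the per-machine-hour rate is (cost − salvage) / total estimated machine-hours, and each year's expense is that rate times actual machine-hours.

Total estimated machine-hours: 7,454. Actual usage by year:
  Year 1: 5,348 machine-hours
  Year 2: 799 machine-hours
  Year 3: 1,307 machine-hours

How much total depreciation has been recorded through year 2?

$172,116

Depreciable base = $268,212 − $59,500 = $208,712.
Rate = $208,712 / 7,454 machine-hours = $28 per machine-hour.
Year 1: 5,348 × $28 = $149,744. Book value $118,468.
Year 2: 799 × $28 = $22,372. Book value $96,096.
Accumulated through year 2 = $268,212 − $96,096 = $172,116.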